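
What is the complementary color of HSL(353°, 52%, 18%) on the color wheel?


Complement = opposite side of color wheel = hue + 180°
H' = (353 + 180) mod 360 = 173°
S and L unchanged.
= HSL(173°, 52%, 18%)


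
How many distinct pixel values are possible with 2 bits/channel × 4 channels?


Total bits = 2 bits/channel × 4 channels = 8 bits
Distinct pixel values = 2^8
= 256 pixel values


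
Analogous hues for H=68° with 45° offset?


Base hue: 68°
Left analog: (68 - 45) mod 360 = 23°
Right analog: (68 + 45) mod 360 = 113°
Analogous hues = 23° and 113°


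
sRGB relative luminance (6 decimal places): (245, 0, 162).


Linearize each channel (sRGB transfer function): c = v/255; c_lin = c/12.92 if c ≤ 0.04045, else ((c+0.055)/1.055)^2.4
  R: 245/255 ≈ 0.960784 > 0.04045 → ((0.960784+0.055)/1.055)^2.4 ≈ 0.913099
  G: 0/255 ≈ 0.000000 ≤ 0.04045 → 0.000000/12.92 ≈ 0.000000
  B: 162/255 ≈ 0.635294 > 0.04045 → ((0.635294+0.055)/1.055)^2.4 ≈ 0.361307
R_lin = 0.913099, G_lin = 0.000000, B_lin = 0.361307
L = 0.2126×R + 0.7152×G + 0.0722×B
L = 0.2126×0.913099 + 0.7152×0.000000 + 0.0722×0.361307
L ≈ 0.220211


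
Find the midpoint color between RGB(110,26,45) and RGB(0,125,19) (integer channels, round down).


Midpoint: each channel = ⌊(C₁+C₂)/2⌋
R: ⌊(110+0)/2⌋ = 55
G: ⌊(26+125)/2⌋ = 75
B: ⌊(45+19)/2⌋ = 32
= RGB(55, 75, 32)


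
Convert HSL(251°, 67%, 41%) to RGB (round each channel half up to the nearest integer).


H=251°, S=0.67, L=0.41
C = (1-|2L-1|)×S = (1-|-0.18|)×0.67 = 0.5494
H' = H/60 = 251/60 ≈ 4.1833; X = C×(1-|H' mod 2 - 1|) ≈ 0.1007
m = L - C/2 = 0.41 - 0.2747 = 0.1353
Sector ⌊H'⌋ = 4 → (R',G',B') = (≈0.1007, 0.0, 0.5494)
RGB = ((R'+m)×255, (G'+m)×255, (B'+m)×255) = (60.18595, 34.5015, 174.5985)
Round half up → RGB(60, 35, 175)


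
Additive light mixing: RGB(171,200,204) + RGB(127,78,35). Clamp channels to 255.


Additive: each channel = min(255, C₁+C₂)
R: 171+127 = 298 → 255
G: 200+78 = 278 → 255
B: 204+35 = 239 → 239
= RGB(255, 255, 239)


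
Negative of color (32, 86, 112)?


Invert: (255-R, 255-G, 255-B)
R: 255-32 = 223
G: 255-86 = 169
B: 255-112 = 143
= RGB(223, 169, 143)


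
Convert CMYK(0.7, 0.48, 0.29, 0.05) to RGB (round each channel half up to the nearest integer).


R = 255 × (1-C) × (1-K) = 255 × 0.30 × 0.95 = 72.675 → 73
G = 255 × (1-M) × (1-K) = 255 × 0.52 × 0.95 = 125.97 → 126
B = 255 × (1-Y) × (1-K) = 255 × 0.71 × 0.95 = 171.9975 → 172
= RGB(73, 126, 172)


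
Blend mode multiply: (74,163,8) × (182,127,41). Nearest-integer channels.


Multiply: C = A×B/255, rounded to nearest integer
R: 74×182/255 = 13468/255 ≈ 52.816 → 53
G: 163×127/255 = 20701/255 ≈ 81.180 → 81
B: 8×41/255 = 328/255 ≈ 1.286 → 1
= RGB(53, 81, 1)


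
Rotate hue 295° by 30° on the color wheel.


New hue = (H + rotation) mod 360
New hue = (295 + 30) mod 360
= 325 mod 360
= 325°


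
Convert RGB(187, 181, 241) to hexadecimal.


R = 187 → BB (hex)
G = 181 → B5 (hex)
B = 241 → F1 (hex)
Hex = #BBB5F1


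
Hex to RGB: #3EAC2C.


3E → 62 (R)
AC → 172 (G)
2C → 44 (B)
= RGB(62, 172, 44)


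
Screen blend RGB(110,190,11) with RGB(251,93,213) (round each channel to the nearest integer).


Screen: C = 255 - (255-A)×(255-B)/255, rounded to nearest integer
R: 255 - (255-110)×(255-251)/255 = 255 - 580/255 ≈ 255 - 2.275 = 252.725 → 253
G: 255 - (255-190)×(255-93)/255 = 255 - 10530/255 ≈ 255 - 41.294 = 213.706 → 214
B: 255 - (255-11)×(255-213)/255 = 255 - 10248/255 ≈ 255 - 40.188 = 214.812 → 215
= RGB(253, 214, 215)


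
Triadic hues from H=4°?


Triadic: equally spaced at 120° intervals
H1 = 4°
H2 = (4 + 120) mod 360 = 124°
H3 = (4 + 240) mod 360 = 244°
Triadic = 4°, 124°, 244°


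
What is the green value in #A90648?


Color: #A90648
R = A9 = 169
G = 06 = 6
B = 48 = 72
Green = 6


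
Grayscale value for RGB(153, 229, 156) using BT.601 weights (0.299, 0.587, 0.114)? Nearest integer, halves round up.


Gray = 0.299×R + 0.587×G + 0.114×B
Gray = 0.299×153 + 0.587×229 + 0.114×156
Gray = 45.747 + 134.423 + 17.784
Gray = 197.954 → round half up → 198
Gray = 198


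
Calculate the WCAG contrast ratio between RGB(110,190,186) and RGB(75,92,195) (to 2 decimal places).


Linearize each sRGB channel c=v/255: c/12.92 if c ≤ 0.04045 else ((c+0.055)/1.055)^2.4
L = 0.2126×R_lin + 0.7152×G_lin + 0.0722×B_lin
Color 1 (110,190,186):
  R=110: 110/255≈0.4314 > 0.04045 → ((0.4314+0.055)/1.055)^2.4 ≈ 0.15593
  G=190: 190/255≈0.7451 > 0.04045 → ((0.7451+0.055)/1.055)^2.4 ≈ 0.51492
  B=186: 186/255≈0.7294 > 0.04045 → ((0.7294+0.055)/1.055)^2.4 ≈ 0.49102
  L1 = 0.2126×0.15593 + 0.7152×0.51492 + 0.0722×0.49102 ≈ 0.43687
Color 2 (75,92,195):
  R=75: 75/255≈0.2941 > 0.04045 → ((0.2941+0.055)/1.055)^2.4 ≈ 0.07036
  G=92: 92/255≈0.3608 > 0.04045 → ((0.3608+0.055)/1.055)^2.4 ≈ 0.10702
  B=195: 195/255≈0.7647 > 0.04045 → ((0.7647+0.055)/1.055)^2.4 ≈ 0.54572
  L2 = 0.2126×0.07036 + 0.7152×0.10702 + 0.0722×0.54572 ≈ 0.13090
Lighter = 0.43687, Darker = 0.13090
Ratio = (L_lighter + 0.05) / (L_darker + 0.05)
Ratio = (0.43687 + 0.05) / (0.13090 + 0.05) = 0.48687 / 0.18090 ≈ 2.6913
Ratio ≈ 2.69:1


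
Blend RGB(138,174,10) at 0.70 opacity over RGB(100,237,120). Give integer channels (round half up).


C = α×F + (1-α)×B, with 1-α = 0.30
R: 0.70×138 + 0.30×100 = 96.60 + 30.00 = 126.60 → 127
G: 0.70×174 + 0.30×237 = 121.80 + 71.10 = 192.90 → 193
B: 0.70×10 + 0.30×120 = 7.00 + 36.00 = 43.00 → 43
= RGB(127, 193, 43)


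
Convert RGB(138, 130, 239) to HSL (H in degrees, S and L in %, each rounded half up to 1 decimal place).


Normalize: R'=138/255≈0.5412, G'=130/255≈0.5098, B'=239/255≈0.9373
Max=239/255, Min=130/255, Δ=Max-Min=109/255
L = (Max+Min)/2 = (239+130)/510 = 369/510 = 0.72352… → L = 72.4%
L > 0.5 → S = Δ/(2-Max-Min) = 109/(510-239-130) = 109/141 = 0.77304… → S = 77.3%
(the 1/255 factors cancel in S and H, so raw channel differences can be used)
Max is B' → H = 60 × ((R-G)/Δ + 4) = 60 × ((138-130)/109 + 4)
  8/109 + 4 = 0.0733… + 4 = 4.0733…
  H = 60 × 4.0733… = 244.403…° → H = 244.4°
= HSL(244.4°, 77.3%, 72.4%)


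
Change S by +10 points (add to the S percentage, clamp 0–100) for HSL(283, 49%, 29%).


Original S = 49%
Adjustment = +10 percentage points
New S = 49 + (10) = 59
Clamp to [0, 100] → 59
= HSL(283°, 59%, 29%)


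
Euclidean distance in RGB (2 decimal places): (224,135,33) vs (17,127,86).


d = √[(R₁-R₂)² + (G₁-G₂)² + (B₁-B₂)²]
d = √[(224-17)² + (135-127)² + (33-86)²]
d = √[42849 + 64 + 2809]
d = √45722
d ≈ 213.83


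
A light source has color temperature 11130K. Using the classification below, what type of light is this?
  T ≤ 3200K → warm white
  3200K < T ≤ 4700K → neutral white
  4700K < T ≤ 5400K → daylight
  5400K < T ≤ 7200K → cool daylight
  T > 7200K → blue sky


Temperature: 11130K
11130K > 7200K → blue sky
Classification: blue sky


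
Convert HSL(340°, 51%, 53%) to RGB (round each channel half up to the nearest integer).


H=340°, S=0.51, L=0.53
C = (1-|2L-1|)×S = (1-|0.06|)×0.51 = 0.4794
H' = H/60 = 340/60 ≈ 5.6667; X = C×(1-|H' mod 2 - 1|) = 0.1598
m = L - C/2 = 0.53 - 0.2397 = 0.2903
Sector ⌊H'⌋ = 5 → (R',G',B') = (0.4794, 0.0, 0.1598)
RGB = ((R'+m)×255, (G'+m)×255, (B'+m)×255) = (196.2735, 74.0265, 114.7755)
Round half up → RGB(196, 74, 115)


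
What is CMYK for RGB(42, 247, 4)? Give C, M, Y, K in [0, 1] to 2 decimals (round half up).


R'=42/255≈0.1647, G'=247/255≈0.9686, B'=4/255≈0.0157
K = 1 - max(R',G',B') = 1 - 247/255 = 8/255 = 0.03137… → 0.03
(1-R'-K)/(1-K) simplifies to (max-R)/max with max = 247:
C = (247-42)/247 = 205/247 = 0.82995… → 0.83
M = (247-247)/247 = 0/247 = 0 → 0.00
Y = (247-4)/247 = 243/247 = 0.98380… → 0.98
= CMYK(0.83, 0.00, 0.98, 0.03)


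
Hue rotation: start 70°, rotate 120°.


New hue = (H + rotation) mod 360
New hue = (70 + 120) mod 360
= 190 mod 360
= 190°


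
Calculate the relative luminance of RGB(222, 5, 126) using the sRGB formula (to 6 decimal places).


Linearize each channel (sRGB transfer function): c = v/255; c_lin = c/12.92 if c ≤ 0.04045, else ((c+0.055)/1.055)^2.4
  R: 222/255 ≈ 0.870588 > 0.04045 → ((0.870588+0.055)/1.055)^2.4 ≈ 0.730461
  G: 5/255 ≈ 0.019608 ≤ 0.04045 → 0.019608/12.92 ≈ 0.001518
  B: 126/255 ≈ 0.494118 > 0.04045 → ((0.494118+0.055)/1.055)^2.4 ≈ 0.208637
R_lin = 0.730461, G_lin = 0.001518, B_lin = 0.208637
L = 0.2126×R + 0.7152×G + 0.0722×B
L = 0.2126×0.730461 + 0.7152×0.001518 + 0.0722×0.208637
L ≈ 0.171445


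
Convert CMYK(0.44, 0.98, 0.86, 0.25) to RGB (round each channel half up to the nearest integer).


R = 255 × (1-C) × (1-K) = 255 × 0.56 × 0.75 = 107.1 → 107
G = 255 × (1-M) × (1-K) = 255 × 0.02 × 0.75 = 3.825 → 4
B = 255 × (1-Y) × (1-K) = 255 × 0.14 × 0.75 = 26.775 → 27
= RGB(107, 4, 27)


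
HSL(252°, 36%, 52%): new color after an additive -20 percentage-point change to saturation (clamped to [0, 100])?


Original S = 36%
Adjustment = -20 percentage points
New S = 36 + (-20) = 16
Clamp to [0, 100] → 16
= HSL(252°, 16%, 52%)


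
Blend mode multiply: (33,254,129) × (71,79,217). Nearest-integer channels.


Multiply: C = A×B/255, rounded to nearest integer
R: 33×71/255 = 2343/255 ≈ 9.188 → 9
G: 254×79/255 = 20066/255 ≈ 78.690 → 79
B: 129×217/255 = 27993/255 ≈ 109.776 → 110
= RGB(9, 79, 110)


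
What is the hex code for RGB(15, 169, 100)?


R = 15 → 0F (hex)
G = 169 → A9 (hex)
B = 100 → 64 (hex)
Hex = #0FA964


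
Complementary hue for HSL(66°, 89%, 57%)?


Complement = opposite side of color wheel = hue + 180°
H' = (66 + 180) mod 360 = 246°
S and L unchanged.
= HSL(246°, 89%, 57%)


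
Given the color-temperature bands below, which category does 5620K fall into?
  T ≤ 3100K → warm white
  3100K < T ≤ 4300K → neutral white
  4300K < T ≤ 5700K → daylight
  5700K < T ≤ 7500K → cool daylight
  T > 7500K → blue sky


Temperature: 5620K
4300K < 5620K ≤ 5700K → daylight
Classification: daylight


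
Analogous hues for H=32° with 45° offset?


Base hue: 32°
Left analog: (32 - 45) mod 360 = 347°
Right analog: (32 + 45) mod 360 = 77°
Analogous hues = 347° and 77°


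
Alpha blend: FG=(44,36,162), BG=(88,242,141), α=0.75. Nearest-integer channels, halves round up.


C = α×F + (1-α)×B, with 1-α = 0.25
R: 0.75×44 + 0.25×88 = 33.00 + 22.00 = 55.00 → 55
G: 0.75×36 + 0.25×242 = 27.00 + 60.50 = 87.50 → 88
B: 0.75×162 + 0.25×141 = 121.50 + 35.25 = 156.75 → 157
= RGB(55, 88, 157)


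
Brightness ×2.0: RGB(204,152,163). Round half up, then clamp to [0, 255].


Multiply each channel by 2.0, round half up, clamp to [0, 255]
R: 204×2.0 = 408 → clamp → 255
G: 152×2.0 = 304 → clamp → 255
B: 163×2.0 = 326 → clamp → 255
= RGB(255, 255, 255)


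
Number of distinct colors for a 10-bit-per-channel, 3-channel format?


Total bits = 10 bits/channel × 3 channels = 30 bits
Distinct colors = 2^30
= 1,073,741,824 colors


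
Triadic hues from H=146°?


Triadic: equally spaced at 120° intervals
H1 = 146°
H2 = (146 + 120) mod 360 = 266°
H3 = (146 + 240) mod 360 = 26°
Triadic = 146°, 266°, 26°


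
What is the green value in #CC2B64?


Color: #CC2B64
R = CC = 204
G = 2B = 43
B = 64 = 100
Green = 43


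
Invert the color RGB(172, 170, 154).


Invert: (255-R, 255-G, 255-B)
R: 255-172 = 83
G: 255-170 = 85
B: 255-154 = 101
= RGB(83, 85, 101)


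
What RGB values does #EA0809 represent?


EA → 234 (R)
08 → 8 (G)
09 → 9 (B)
= RGB(234, 8, 9)


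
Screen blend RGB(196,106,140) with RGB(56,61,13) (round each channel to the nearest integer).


Screen: C = 255 - (255-A)×(255-B)/255, rounded to nearest integer
R: 255 - (255-196)×(255-56)/255 = 255 - 11741/255 ≈ 255 - 46.043 = 208.957 → 209
G: 255 - (255-106)×(255-61)/255 = 255 - 28906/255 ≈ 255 - 113.357 = 141.643 → 142
B: 255 - (255-140)×(255-13)/255 = 255 - 27830/255 ≈ 255 - 109.137 = 145.863 → 146
= RGB(209, 142, 146)


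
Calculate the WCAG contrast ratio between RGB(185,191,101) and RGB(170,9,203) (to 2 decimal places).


Linearize each sRGB channel c=v/255: c/12.92 if c ≤ 0.04045 else ((c+0.055)/1.055)^2.4
L = 0.2126×R_lin + 0.7152×G_lin + 0.0722×B_lin
Color 1 (185,191,101):
  R=185: 185/255≈0.7255 > 0.04045 → ((0.7255+0.055)/1.055)^2.4 ≈ 0.48515
  G=191: 191/255≈0.7490 > 0.04045 → ((0.7490+0.055)/1.055)^2.4 ≈ 0.52100
  B=101: 101/255≈0.3961 > 0.04045 → ((0.3961+0.055)/1.055)^2.4 ≈ 0.13014
  L1 = 0.2126×0.48515 + 0.7152×0.52100 + 0.0722×0.13014 ≈ 0.48515
Color 2 (170,9,203):
  R=170: 170/255≈0.6667 > 0.04045 → ((0.6667+0.055)/1.055)^2.4 ≈ 0.40198
  G=9: 9/255≈0.0353 ≤ 0.04045 → 0.0353/12.92 ≈ 0.00273
  B=203: 203/255≈0.7961 > 0.04045 → ((0.7961+0.055)/1.055)^2.4 ≈ 0.59720
  L2 = 0.2126×0.40198 + 0.7152×0.00273 + 0.0722×0.59720 ≈ 0.13053
Lighter = 0.48515, Darker = 0.13053
Ratio = (L_lighter + 0.05) / (L_darker + 0.05)
Ratio = (0.48515 + 0.05) / (0.13053 + 0.05) = 0.53515 / 0.18053 ≈ 2.9643
Ratio ≈ 2.96:1


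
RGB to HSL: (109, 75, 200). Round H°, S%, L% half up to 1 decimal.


Normalize: R'=109/255≈0.4275, G'=75/255≈0.2941, B'=200/255≈0.7843
Max=200/255, Min=75/255, Δ=Max-Min=125/255
L = (Max+Min)/2 = (200+75)/510 = 275/510 = 0.53921… → L = 53.9%
L > 0.5 → S = Δ/(2-Max-Min) = 125/(510-200-75) = 125/235 = 0.53191… → S = 53.2%
(the 1/255 factors cancel in S and H, so raw channel differences can be used)
Max is B' → H = 60 × ((R-G)/Δ + 4) = 60 × ((109-75)/125 + 4)
  34/125 + 4 = 0.272 + 4 = 4.272
  H = 60 × 4.272 = 256.32° → H = 256.3°
= HSL(256.3°, 53.2%, 53.9%)


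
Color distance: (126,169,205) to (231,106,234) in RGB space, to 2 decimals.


d = √[(R₁-R₂)² + (G₁-G₂)² + (B₁-B₂)²]
d = √[(126-231)² + (169-106)² + (205-234)²]
d = √[11025 + 3969 + 841]
d = √15835
d ≈ 125.84


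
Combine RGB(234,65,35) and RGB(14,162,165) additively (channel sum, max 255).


Additive: each channel = min(255, C₁+C₂)
R: 234+14 = 248 → 248
G: 65+162 = 227 → 227
B: 35+165 = 200 → 200
= RGB(248, 227, 200)


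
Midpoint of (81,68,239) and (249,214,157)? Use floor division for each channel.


Midpoint: each channel = ⌊(C₁+C₂)/2⌋
R: ⌊(81+249)/2⌋ = 165
G: ⌊(68+214)/2⌋ = 141
B: ⌊(239+157)/2⌋ = 198
= RGB(165, 141, 198)


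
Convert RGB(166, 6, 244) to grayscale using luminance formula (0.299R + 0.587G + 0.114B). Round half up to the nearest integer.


Gray = 0.299×R + 0.587×G + 0.114×B
Gray = 0.299×166 + 0.587×6 + 0.114×244
Gray = 49.634 + 3.522 + 27.816
Gray = 80.972 → round half up → 81
Gray = 81


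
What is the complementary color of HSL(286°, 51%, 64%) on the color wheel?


Complement = opposite side of color wheel = hue + 180°
H' = (286 + 180) mod 360 = 106°
S and L unchanged.
= HSL(106°, 51%, 64%)


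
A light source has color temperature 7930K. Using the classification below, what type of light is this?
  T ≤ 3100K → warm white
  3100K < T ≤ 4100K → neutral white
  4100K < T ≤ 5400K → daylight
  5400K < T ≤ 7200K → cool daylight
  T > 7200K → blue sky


Temperature: 7930K
7930K > 7200K → blue sky
Classification: blue sky


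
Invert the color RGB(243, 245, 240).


Invert: (255-R, 255-G, 255-B)
R: 255-243 = 12
G: 255-245 = 10
B: 255-240 = 15
= RGB(12, 10, 15)


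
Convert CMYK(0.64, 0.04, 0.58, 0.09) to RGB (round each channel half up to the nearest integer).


R = 255 × (1-C) × (1-K) = 255 × 0.36 × 0.91 = 83.538 → 84
G = 255 × (1-M) × (1-K) = 255 × 0.96 × 0.91 = 222.768 → 223
B = 255 × (1-Y) × (1-K) = 255 × 0.42 × 0.91 = 97.461 → 97
= RGB(84, 223, 97)


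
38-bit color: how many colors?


Colors = 2^bits = 2^38
= 274,877,906,944 colors


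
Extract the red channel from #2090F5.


Color: #2090F5
R = 20 = 32
G = 90 = 144
B = F5 = 245
Red = 32


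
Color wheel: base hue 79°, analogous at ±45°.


Base hue: 79°
Left analog: (79 - 45) mod 360 = 34°
Right analog: (79 + 45) mod 360 = 124°
Analogous hues = 34° and 124°


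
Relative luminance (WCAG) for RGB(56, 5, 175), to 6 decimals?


Linearize each channel (sRGB transfer function): c = v/255; c_lin = c/12.92 if c ≤ 0.04045, else ((c+0.055)/1.055)^2.4
  R: 56/255 ≈ 0.219608 > 0.04045 → ((0.219608+0.055)/1.055)^2.4 ≈ 0.039546
  G: 5/255 ≈ 0.019608 ≤ 0.04045 → 0.019608/12.92 ≈ 0.001518
  B: 175/255 ≈ 0.686275 > 0.04045 → ((0.686275+0.055)/1.055)^2.4 ≈ 0.428690
R_lin = 0.039546, G_lin = 0.001518, B_lin = 0.428690
L = 0.2126×R + 0.7152×G + 0.0722×B
L = 0.2126×0.039546 + 0.7152×0.001518 + 0.0722×0.428690
L ≈ 0.040444


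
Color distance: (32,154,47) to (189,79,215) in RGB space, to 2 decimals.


d = √[(R₁-R₂)² + (G₁-G₂)² + (B₁-B₂)²]
d = √[(32-189)² + (154-79)² + (47-215)²]
d = √[24649 + 5625 + 28224]
d = √58498
d ≈ 241.86


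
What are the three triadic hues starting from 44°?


Triadic: equally spaced at 120° intervals
H1 = 44°
H2 = (44 + 120) mod 360 = 164°
H3 = (44 + 240) mod 360 = 284°
Triadic = 44°, 164°, 284°


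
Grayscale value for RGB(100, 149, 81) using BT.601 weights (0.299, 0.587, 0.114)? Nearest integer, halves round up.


Gray = 0.299×R + 0.587×G + 0.114×B
Gray = 0.299×100 + 0.587×149 + 0.114×81
Gray = 29.900 + 87.463 + 9.234
Gray = 126.597 → round half up → 127
Gray = 127


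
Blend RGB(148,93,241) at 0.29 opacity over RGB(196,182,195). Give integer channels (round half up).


C = α×F + (1-α)×B, with 1-α = 0.71
R: 0.29×148 + 0.71×196 = 42.92 + 139.16 = 182.08 → 182
G: 0.29×93 + 0.71×182 = 26.97 + 129.22 = 156.19 → 156
B: 0.29×241 + 0.71×195 = 69.89 + 138.45 = 208.34 → 208
= RGB(182, 156, 208)


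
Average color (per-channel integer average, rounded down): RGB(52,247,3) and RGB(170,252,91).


Midpoint: each channel = ⌊(C₁+C₂)/2⌋
R: ⌊(52+170)/2⌋ = 111
G: ⌊(247+252)/2⌋ = 249
B: ⌊(3+91)/2⌋ = 47
= RGB(111, 249, 47)


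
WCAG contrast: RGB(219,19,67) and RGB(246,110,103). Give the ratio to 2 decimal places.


Linearize each sRGB channel c=v/255: c/12.92 if c ≤ 0.04045 else ((c+0.055)/1.055)^2.4
L = 0.2126×R_lin + 0.7152×G_lin + 0.0722×B_lin
Color 1 (219,19,67):
  R=219: 219/255≈0.8588 > 0.04045 → ((0.8588+0.055)/1.055)^2.4 ≈ 0.70838
  G=19: 19/255≈0.0745 > 0.04045 → ((0.0745+0.055)/1.055)^2.4 ≈ 0.00651
  B=67: 67/255≈0.2627 > 0.04045 → ((0.2627+0.055)/1.055)^2.4 ≈ 0.05613
  L1 = 0.2126×0.70838 + 0.7152×0.00651 + 0.0722×0.05613 ≈ 0.15931
Color 2 (246,110,103):
  R=246: 246/255≈0.9647 > 0.04045 → ((0.9647+0.055)/1.055)^2.4 ≈ 0.92158
  G=110: 110/255≈0.4314 > 0.04045 → ((0.4314+0.055)/1.055)^2.4 ≈ 0.15593
  B=103: 103/255≈0.4039 > 0.04045 → ((0.4039+0.055)/1.055)^2.4 ≈ 0.13563
  L2 = 0.2126×0.92158 + 0.7152×0.15593 + 0.0722×0.13563 ≈ 0.31724
Lighter = 0.31724, Darker = 0.15931
Ratio = (L_lighter + 0.05) / (L_darker + 0.05)
Ratio = (0.31724 + 0.05) / (0.15931 + 0.05) = 0.36724 / 0.20931 ≈ 1.7545
Ratio ≈ 1.75:1


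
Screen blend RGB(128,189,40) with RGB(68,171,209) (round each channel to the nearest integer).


Screen: C = 255 - (255-A)×(255-B)/255, rounded to nearest integer
R: 255 - (255-128)×(255-68)/255 = 255 - 23749/255 ≈ 255 - 93.133 = 161.867 → 162
G: 255 - (255-189)×(255-171)/255 = 255 - 5544/255 ≈ 255 - 21.741 = 233.259 → 233
B: 255 - (255-40)×(255-209)/255 = 255 - 9890/255 ≈ 255 - 38.784 = 216.216 → 216
= RGB(162, 233, 216)


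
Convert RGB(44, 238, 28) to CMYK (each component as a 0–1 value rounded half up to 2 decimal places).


R'=44/255≈0.1725, G'=238/255≈0.9333, B'=28/255≈0.1098
K = 1 - max(R',G',B') = 1 - 238/255 = 17/255 = 0.06666… → 0.07
(1-R'-K)/(1-K) simplifies to (max-R)/max with max = 238:
C = (238-44)/238 = 194/238 = 0.81512… → 0.82
M = (238-238)/238 = 0/238 = 0 → 0.00
Y = (238-28)/238 = 210/238 = 0.88235… → 0.88
= CMYK(0.82, 0.00, 0.88, 0.07)


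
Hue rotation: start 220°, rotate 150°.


New hue = (H + rotation) mod 360
New hue = (220 + 150) mod 360
= 370 mod 360
= 10°


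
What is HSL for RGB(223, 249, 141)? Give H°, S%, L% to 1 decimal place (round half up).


Normalize: R'=223/255≈0.8745, G'=249/255≈0.9765, B'=141/255≈0.5529
Max=249/255, Min=141/255, Δ=Max-Min=108/255
L = (Max+Min)/2 = (249+141)/510 = 390/510 = 0.76470… → L = 76.5%
L > 0.5 → S = Δ/(2-Max-Min) = 108/(510-249-141) = 108/120 = 0.9 → S = 90.0%
(the 1/255 factors cancel in S and H, so raw channel differences can be used)
Max is G' → H = 60 × ((B-R)/Δ + 2) = 60 × ((141-223)/108 + 2)
  -82/108 + 2 = -0.7592… + 2 = 1.2407…
  H = 60 × 1.2407… = 74.444…° → H = 74.4°
= HSL(74.4°, 90.0%, 76.5%)


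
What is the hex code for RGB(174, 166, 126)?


R = 174 → AE (hex)
G = 166 → A6 (hex)
B = 126 → 7E (hex)
Hex = #AEA67E


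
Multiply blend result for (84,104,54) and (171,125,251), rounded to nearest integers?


Multiply: C = A×B/255, rounded to nearest integer
R: 84×171/255 = 14364/255 ≈ 56.329 → 56
G: 104×125/255 = 13000/255 ≈ 50.980 → 51
B: 54×251/255 = 13554/255 ≈ 53.153 → 53
= RGB(56, 51, 53)


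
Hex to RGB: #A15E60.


A1 → 161 (R)
5E → 94 (G)
60 → 96 (B)
= RGB(161, 94, 96)


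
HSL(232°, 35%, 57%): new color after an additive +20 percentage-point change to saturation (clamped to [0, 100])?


Original S = 35%
Adjustment = +20 percentage points
New S = 35 + (20) = 55
Clamp to [0, 100] → 55
= HSL(232°, 55%, 57%)


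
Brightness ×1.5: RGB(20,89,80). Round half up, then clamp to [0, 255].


Multiply each channel by 1.5, round half up, clamp to [0, 255]
R: 20×1.5 = 30
G: 89×1.5 = 133.5 → round → 134
B: 80×1.5 = 120
= RGB(30, 134, 120)


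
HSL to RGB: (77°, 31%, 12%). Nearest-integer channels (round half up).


H=77°, S=0.31, L=0.12
C = (1-|2L-1|)×S = (1-|-0.76|)×0.31 = 0.0744
H' = H/60 = 77/60 ≈ 1.2833; X = C×(1-|H' mod 2 - 1|) = 0.05332
m = L - C/2 = 0.12 - 0.0372 = 0.0828
Sector ⌊H'⌋ = 1 → (R',G',B') = (0.05332, 0.0744, 0.0)
RGB = ((R'+m)×255, (G'+m)×255, (B'+m)×255) = (34.7106, 40.086, 21.114)
Round half up → RGB(35, 40, 21)


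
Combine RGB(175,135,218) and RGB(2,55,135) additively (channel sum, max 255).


Additive: each channel = min(255, C₁+C₂)
R: 175+2 = 177 → 177
G: 135+55 = 190 → 190
B: 218+135 = 353 → 255
= RGB(177, 190, 255)


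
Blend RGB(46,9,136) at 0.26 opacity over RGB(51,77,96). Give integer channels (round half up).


C = α×F + (1-α)×B, with 1-α = 0.74
R: 0.26×46 + 0.74×51 = 11.96 + 37.74 = 49.70 → 50
G: 0.26×9 + 0.74×77 = 2.34 + 56.98 = 59.32 → 59
B: 0.26×136 + 0.74×96 = 35.36 + 71.04 = 106.40 → 106
= RGB(50, 59, 106)


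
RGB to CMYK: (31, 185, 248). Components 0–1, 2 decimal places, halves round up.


R'=31/255≈0.1216, G'=185/255≈0.7255, B'=248/255≈0.9725
K = 1 - max(R',G',B') = 1 - 248/255 = 7/255 = 0.02745… → 0.03
(1-R'-K)/(1-K) simplifies to (max-R)/max with max = 248:
C = (248-31)/248 = 217/248 = 0.875 → 0.88
M = (248-185)/248 = 63/248 = 0.25403… → 0.25
Y = (248-248)/248 = 0/248 = 0 → 0.00
= CMYK(0.88, 0.25, 0.00, 0.03)


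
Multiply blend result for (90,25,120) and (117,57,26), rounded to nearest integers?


Multiply: C = A×B/255, rounded to nearest integer
R: 90×117/255 = 10530/255 ≈ 41.294 → 41
G: 25×57/255 = 1425/255 ≈ 5.588 → 6
B: 120×26/255 = 3120/255 ≈ 12.235 → 12
= RGB(41, 6, 12)


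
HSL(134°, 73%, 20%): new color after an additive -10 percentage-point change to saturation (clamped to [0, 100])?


Original S = 73%
Adjustment = -10 percentage points
New S = 73 + (-10) = 63
Clamp to [0, 100] → 63
= HSL(134°, 63%, 20%)


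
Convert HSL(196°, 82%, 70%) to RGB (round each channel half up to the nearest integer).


H=196°, S=0.82, L=0.70
C = (1-|2L-1|)×S = (1-|0.40|)×0.82 = 0.492
H' = H/60 = 196/60 ≈ 3.2667; X = C×(1-|H' mod 2 - 1|) = 0.3608
m = L - C/2 = 0.70 - 0.246 = 0.454
Sector ⌊H'⌋ = 3 → (R',G',B') = (0.0, 0.3608, 0.492)
RGB = ((R'+m)×255, (G'+m)×255, (B'+m)×255) = (115.77, 207.774, 241.23)
Round half up → RGB(116, 208, 241)


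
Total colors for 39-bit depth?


Colors = 2^bits = 2^39
= 549,755,813,888 colors


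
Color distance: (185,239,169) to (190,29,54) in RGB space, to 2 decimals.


d = √[(R₁-R₂)² + (G₁-G₂)² + (B₁-B₂)²]
d = √[(185-190)² + (239-29)² + (169-54)²]
d = √[25 + 44100 + 13225]
d = √57350
d ≈ 239.48


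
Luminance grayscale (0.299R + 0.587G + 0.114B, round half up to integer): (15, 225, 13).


Gray = 0.299×R + 0.587×G + 0.114×B
Gray = 0.299×15 + 0.587×225 + 0.114×13
Gray = 4.485 + 132.075 + 1.482
Gray = 138.042 → round half up → 138
Gray = 138


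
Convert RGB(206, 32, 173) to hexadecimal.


R = 206 → CE (hex)
G = 32 → 20 (hex)
B = 173 → AD (hex)
Hex = #CE20AD


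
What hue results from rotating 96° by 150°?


New hue = (H + rotation) mod 360
New hue = (96 + 150) mod 360
= 246 mod 360
= 246°


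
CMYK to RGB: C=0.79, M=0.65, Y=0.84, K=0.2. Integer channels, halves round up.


R = 255 × (1-C) × (1-K) = 255 × 0.21 × 0.80 = 42.84 → 43
G = 255 × (1-M) × (1-K) = 255 × 0.35 × 0.80 = 71.4 → 71
B = 255 × (1-Y) × (1-K) = 255 × 0.16 × 0.80 = 32.64 → 33
= RGB(43, 71, 33)


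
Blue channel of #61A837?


Color: #61A837
R = 61 = 97
G = A8 = 168
B = 37 = 55
Blue = 55


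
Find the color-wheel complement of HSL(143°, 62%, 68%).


Complement = opposite side of color wheel = hue + 180°
H' = (143 + 180) mod 360 = 323°
S and L unchanged.
= HSL(323°, 62%, 68%)


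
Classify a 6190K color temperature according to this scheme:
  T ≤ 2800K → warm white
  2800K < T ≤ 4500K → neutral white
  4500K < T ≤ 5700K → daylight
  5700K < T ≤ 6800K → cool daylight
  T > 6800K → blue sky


Temperature: 6190K
5700K < 6190K ≤ 6800K → cool daylight
Classification: cool daylight


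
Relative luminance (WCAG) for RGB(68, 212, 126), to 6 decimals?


Linearize each channel (sRGB transfer function): c = v/255; c_lin = c/12.92 if c ≤ 0.04045, else ((c+0.055)/1.055)^2.4
  R: 68/255 ≈ 0.266667 > 0.04045 → ((0.266667+0.055)/1.055)^2.4 ≈ 0.057805
  G: 212/255 ≈ 0.831373 > 0.04045 → ((0.831373+0.055)/1.055)^2.4 ≈ 0.658375
  B: 126/255 ≈ 0.494118 > 0.04045 → ((0.494118+0.055)/1.055)^2.4 ≈ 0.208637
R_lin = 0.057805, G_lin = 0.658375, B_lin = 0.208637
L = 0.2126×R + 0.7152×G + 0.0722×B
L = 0.2126×0.057805 + 0.7152×0.658375 + 0.0722×0.208637
L ≈ 0.498223


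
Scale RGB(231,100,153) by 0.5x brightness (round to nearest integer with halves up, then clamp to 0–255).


Multiply each channel by 0.5, round half up, clamp to [0, 255]
R: 231×0.5 = 115.5 → round → 116
G: 100×0.5 = 50
B: 153×0.5 = 76.5 → round → 77
= RGB(116, 50, 77)


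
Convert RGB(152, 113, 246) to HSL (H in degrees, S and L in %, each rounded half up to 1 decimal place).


Normalize: R'=152/255≈0.5961, G'=113/255≈0.4431, B'=246/255≈0.9647
Max=246/255, Min=113/255, Δ=Max-Min=133/255
L = (Max+Min)/2 = (246+113)/510 = 359/510 = 0.70392… → L = 70.4%
L > 0.5 → S = Δ/(2-Max-Min) = 133/(510-246-113) = 133/151 = 0.88079… → S = 88.1%
(the 1/255 factors cancel in S and H, so raw channel differences can be used)
Max is B' → H = 60 × ((R-G)/Δ + 4) = 60 × ((152-113)/133 + 4)
  39/133 + 4 = 0.2932… + 4 = 4.2932…
  H = 60 × 4.2932… = 257.593…° → H = 257.6°
= HSL(257.6°, 88.1%, 70.4%)


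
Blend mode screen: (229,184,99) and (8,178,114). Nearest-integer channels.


Screen: C = 255 - (255-A)×(255-B)/255, rounded to nearest integer
R: 255 - (255-229)×(255-8)/255 = 255 - 6422/255 ≈ 255 - 25.184 = 229.816 → 230
G: 255 - (255-184)×(255-178)/255 = 255 - 5467/255 ≈ 255 - 21.439 = 233.561 → 234
B: 255 - (255-99)×(255-114)/255 = 255 - 21996/255 ≈ 255 - 86.259 = 168.741 → 169
= RGB(230, 234, 169)


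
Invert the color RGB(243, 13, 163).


Invert: (255-R, 255-G, 255-B)
R: 255-243 = 12
G: 255-13 = 242
B: 255-163 = 92
= RGB(12, 242, 92)


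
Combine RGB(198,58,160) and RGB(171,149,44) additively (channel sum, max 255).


Additive: each channel = min(255, C₁+C₂)
R: 198+171 = 369 → 255
G: 58+149 = 207 → 207
B: 160+44 = 204 → 204
= RGB(255, 207, 204)


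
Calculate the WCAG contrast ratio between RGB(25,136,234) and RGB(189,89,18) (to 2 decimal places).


Linearize each sRGB channel c=v/255: c/12.92 if c ≤ 0.04045 else ((c+0.055)/1.055)^2.4
L = 0.2126×R_lin + 0.7152×G_lin + 0.0722×B_lin
Color 1 (25,136,234):
  R=25: 25/255≈0.0980 > 0.04045 → ((0.0980+0.055)/1.055)^2.4 ≈ 0.00972
  G=136: 136/255≈0.5333 > 0.04045 → ((0.5333+0.055)/1.055)^2.4 ≈ 0.24620
  B=234: 234/255≈0.9176 > 0.04045 → ((0.9176+0.055)/1.055)^2.4 ≈ 0.82279
  L1 = 0.2126×0.00972 + 0.7152×0.24620 + 0.0722×0.82279 ≈ 0.23756
Color 2 (189,89,18):
  R=189: 189/255≈0.7412 > 0.04045 → ((0.7412+0.055)/1.055)^2.4 ≈ 0.50888
  G=89: 89/255≈0.3490 > 0.04045 → ((0.3490+0.055)/1.055)^2.4 ≈ 0.09990
  B=18: 18/255≈0.0706 > 0.04045 → ((0.0706+0.055)/1.055)^2.4 ≈ 0.00605
  L2 = 0.2126×0.50888 + 0.7152×0.09990 + 0.0722×0.00605 ≈ 0.18007
Lighter = 0.23756, Darker = 0.18007
Ratio = (L_lighter + 0.05) / (L_darker + 0.05)
Ratio = (0.23756 + 0.05) / (0.18007 + 0.05) = 0.28756 / 0.23007 ≈ 1.2498
Ratio ≈ 1.25:1


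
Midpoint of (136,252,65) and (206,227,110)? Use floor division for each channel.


Midpoint: each channel = ⌊(C₁+C₂)/2⌋
R: ⌊(136+206)/2⌋ = 171
G: ⌊(252+227)/2⌋ = 239
B: ⌊(65+110)/2⌋ = 87
= RGB(171, 239, 87)


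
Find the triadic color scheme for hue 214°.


Triadic: equally spaced at 120° intervals
H1 = 214°
H2 = (214 + 120) mod 360 = 334°
H3 = (214 + 240) mod 360 = 94°
Triadic = 214°, 334°, 94°


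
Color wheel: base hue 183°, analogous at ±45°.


Base hue: 183°
Left analog: (183 - 45) mod 360 = 138°
Right analog: (183 + 45) mod 360 = 228°
Analogous hues = 138° and 228°


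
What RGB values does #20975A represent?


20 → 32 (R)
97 → 151 (G)
5A → 90 (B)
= RGB(32, 151, 90)


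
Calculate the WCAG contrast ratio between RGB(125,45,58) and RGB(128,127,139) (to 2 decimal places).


Linearize each sRGB channel c=v/255: c/12.92 if c ≤ 0.04045 else ((c+0.055)/1.055)^2.4
L = 0.2126×R_lin + 0.7152×G_lin + 0.0722×B_lin
Color 1 (125,45,58):
  R=125: 125/255≈0.4902 > 0.04045 → ((0.4902+0.055)/1.055)^2.4 ≈ 0.20508
  G=45: 45/255≈0.1765 > 0.04045 → ((0.1765+0.055)/1.055)^2.4 ≈ 0.02624
  B=58: 58/255≈0.2275 > 0.04045 → ((0.2275+0.055)/1.055)^2.4 ≈ 0.04231
  L1 = 0.2126×0.20508 + 0.7152×0.02624 + 0.0722×0.04231 ≈ 0.06542
Color 2 (128,127,139):
  R=128: 128/255≈0.5020 > 0.04045 → ((0.5020+0.055)/1.055)^2.4 ≈ 0.21586
  G=127: 127/255≈0.4980 > 0.04045 → ((0.4980+0.055)/1.055)^2.4 ≈ 0.21223
  B=139: 139/255≈0.5451 > 0.04045 → ((0.5451+0.055)/1.055)^2.4 ≈ 0.25818
  L2 = 0.2126×0.21586 + 0.7152×0.21223 + 0.0722×0.25818 ≈ 0.21632
Lighter = 0.21632, Darker = 0.06542
Ratio = (L_lighter + 0.05) / (L_darker + 0.05)
Ratio = (0.21632 + 0.05) / (0.06542 + 0.05) = 0.26632 / 0.11542 ≈ 2.3074
Ratio ≈ 2.31:1


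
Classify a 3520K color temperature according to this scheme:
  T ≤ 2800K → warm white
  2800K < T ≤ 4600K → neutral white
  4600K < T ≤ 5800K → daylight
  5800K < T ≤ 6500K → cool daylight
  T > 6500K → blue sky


Temperature: 3520K
2800K < 3520K ≤ 4600K → neutral white
Classification: neutral white


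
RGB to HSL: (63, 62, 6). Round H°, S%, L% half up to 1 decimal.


Normalize: R'=63/255≈0.2471, G'=62/255≈0.2431, B'=6/255≈0.0235
Max=63/255, Min=6/255, Δ=Max-Min=57/255
L = (Max+Min)/2 = (63+6)/510 = 69/510 = 0.13529… → L = 13.5%
L ≤ 0.5 → S = Δ/(Max+Min) = 57/(63+6) = 57/69 = 0.82608… → S = 82.6%
(the 1/255 factors cancel in S and H, so raw channel differences can be used)
Max is R' → H = 60 × (((G-B)/Δ) mod 6) = 60 × (((62-6)/57) mod 6)
  56/57 = 0.9824…
  H = 60 × 0.9824… = 58.947…° → H = 58.9°
= HSL(58.9°, 82.6%, 13.5%)


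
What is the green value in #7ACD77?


Color: #7ACD77
R = 7A = 122
G = CD = 205
B = 77 = 119
Green = 205


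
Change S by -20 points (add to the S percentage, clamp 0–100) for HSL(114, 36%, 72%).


Original S = 36%
Adjustment = -20 percentage points
New S = 36 + (-20) = 16
Clamp to [0, 100] → 16
= HSL(114°, 16%, 72%)


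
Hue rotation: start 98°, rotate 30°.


New hue = (H + rotation) mod 360
New hue = (98 + 30) mod 360
= 128 mod 360
= 128°


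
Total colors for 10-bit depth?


Colors = 2^bits = 2^10
= 1,024 colors


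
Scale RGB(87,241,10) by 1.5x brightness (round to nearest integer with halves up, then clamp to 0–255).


Multiply each channel by 1.5, round half up, clamp to [0, 255]
R: 87×1.5 = 130.5 → round → 131
G: 241×1.5 = 361.5 → round → 362 → clamp → 255
B: 10×1.5 = 15
= RGB(131, 255, 15)


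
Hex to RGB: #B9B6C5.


B9 → 185 (R)
B6 → 182 (G)
C5 → 197 (B)
= RGB(185, 182, 197)


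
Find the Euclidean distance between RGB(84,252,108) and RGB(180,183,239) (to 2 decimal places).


d = √[(R₁-R₂)² + (G₁-G₂)² + (B₁-B₂)²]
d = √[(84-180)² + (252-183)² + (108-239)²]
d = √[9216 + 4761 + 17161]
d = √31138
d ≈ 176.46


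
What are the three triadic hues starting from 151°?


Triadic: equally spaced at 120° intervals
H1 = 151°
H2 = (151 + 120) mod 360 = 271°
H3 = (151 + 240) mod 360 = 31°
Triadic = 151°, 271°, 31°


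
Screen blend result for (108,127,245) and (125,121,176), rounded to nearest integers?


Screen: C = 255 - (255-A)×(255-B)/255, rounded to nearest integer
R: 255 - (255-108)×(255-125)/255 = 255 - 19110/255 ≈ 255 - 74.941 = 180.059 → 180
G: 255 - (255-127)×(255-121)/255 = 255 - 17152/255 ≈ 255 - 67.263 = 187.737 → 188
B: 255 - (255-245)×(255-176)/255 = 255 - 790/255 ≈ 255 - 3.098 = 251.902 → 252
= RGB(180, 188, 252)


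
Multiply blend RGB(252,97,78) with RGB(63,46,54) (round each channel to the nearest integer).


Multiply: C = A×B/255, rounded to nearest integer
R: 252×63/255 = 15876/255 ≈ 62.259 → 62
G: 97×46/255 = 4462/255 ≈ 17.498 → 17
B: 78×54/255 = 4212/255 ≈ 16.518 → 17
= RGB(62, 17, 17)


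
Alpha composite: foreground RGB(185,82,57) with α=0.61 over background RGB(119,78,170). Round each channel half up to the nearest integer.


C = α×F + (1-α)×B, with 1-α = 0.39
R: 0.61×185 + 0.39×119 = 112.85 + 46.41 = 159.26 → 159
G: 0.61×82 + 0.39×78 = 50.02 + 30.42 = 80.44 → 80
B: 0.61×57 + 0.39×170 = 34.77 + 66.30 = 101.07 → 101
= RGB(159, 80, 101)


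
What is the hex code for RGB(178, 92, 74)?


R = 178 → B2 (hex)
G = 92 → 5C (hex)
B = 74 → 4A (hex)
Hex = #B25C4A


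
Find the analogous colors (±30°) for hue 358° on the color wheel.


Base hue: 358°
Left analog: (358 - 30) mod 360 = 328°
Right analog: (358 + 30) mod 360 = 28°
Analogous hues = 328° and 28°


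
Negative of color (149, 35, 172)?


Invert: (255-R, 255-G, 255-B)
R: 255-149 = 106
G: 255-35 = 220
B: 255-172 = 83
= RGB(106, 220, 83)


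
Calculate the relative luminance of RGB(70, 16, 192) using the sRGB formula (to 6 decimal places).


Linearize each channel (sRGB transfer function): c = v/255; c_lin = c/12.92 if c ≤ 0.04045, else ((c+0.055)/1.055)^2.4
  R: 70/255 ≈ 0.274510 > 0.04045 → ((0.274510+0.055)/1.055)^2.4 ≈ 0.061246
  G: 16/255 ≈ 0.062745 > 0.04045 → ((0.062745+0.055)/1.055)^2.4 ≈ 0.005182
  B: 192/255 ≈ 0.752941 > 0.04045 → ((0.752941+0.055)/1.055)^2.4 ≈ 0.527115
R_lin = 0.061246, G_lin = 0.005182, B_lin = 0.527115
L = 0.2126×R + 0.7152×G + 0.0722×B
L = 0.2126×0.061246 + 0.7152×0.005182 + 0.0722×0.527115
L ≈ 0.054784


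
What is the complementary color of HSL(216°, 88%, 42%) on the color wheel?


Complement = opposite side of color wheel = hue + 180°
H' = (216 + 180) mod 360 = 36°
S and L unchanged.
= HSL(36°, 88%, 42%)


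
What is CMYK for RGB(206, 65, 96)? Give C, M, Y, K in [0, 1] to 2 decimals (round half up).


R'=206/255≈0.8078, G'=65/255≈0.2549, B'=96/255≈0.3765
K = 1 - max(R',G',B') = 1 - 206/255 = 49/255 = 0.19215… → 0.19
(1-R'-K)/(1-K) simplifies to (max-R)/max with max = 206:
C = (206-206)/206 = 0/206 = 0 → 0.00
M = (206-65)/206 = 141/206 = 0.68446… → 0.68
Y = (206-96)/206 = 110/206 = 0.53398… → 0.53
= CMYK(0.00, 0.68, 0.53, 0.19)


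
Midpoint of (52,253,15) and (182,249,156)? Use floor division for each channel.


Midpoint: each channel = ⌊(C₁+C₂)/2⌋
R: ⌊(52+182)/2⌋ = 117
G: ⌊(253+249)/2⌋ = 251
B: ⌊(15+156)/2⌋ = 85
= RGB(117, 251, 85)


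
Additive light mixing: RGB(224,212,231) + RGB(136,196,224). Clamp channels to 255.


Additive: each channel = min(255, C₁+C₂)
R: 224+136 = 360 → 255
G: 212+196 = 408 → 255
B: 231+224 = 455 → 255
= RGB(255, 255, 255)


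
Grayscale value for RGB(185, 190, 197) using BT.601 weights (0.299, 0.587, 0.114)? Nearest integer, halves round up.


Gray = 0.299×R + 0.587×G + 0.114×B
Gray = 0.299×185 + 0.587×190 + 0.114×197
Gray = 55.315 + 111.530 + 22.458
Gray = 189.303 → round half up → 189
Gray = 189


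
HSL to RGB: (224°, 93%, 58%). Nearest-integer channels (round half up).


H=224°, S=0.93, L=0.58
C = (1-|2L-1|)×S = (1-|0.16|)×0.93 = 0.7812
H' = H/60 = 224/60 ≈ 3.7333; X = C×(1-|H' mod 2 - 1|) = 0.20832
m = L - C/2 = 0.58 - 0.3906 = 0.1894
Sector ⌊H'⌋ = 3 → (R',G',B') = (0.0, 0.20832, 0.7812)
RGB = ((R'+m)×255, (G'+m)×255, (B'+m)×255) = (48.297, 101.4186, 247.503)
Round half up → RGB(48, 101, 248)


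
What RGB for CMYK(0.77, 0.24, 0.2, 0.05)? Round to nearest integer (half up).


R = 255 × (1-C) × (1-K) = 255 × 0.23 × 0.95 = 55.7175 → 56
G = 255 × (1-M) × (1-K) = 255 × 0.76 × 0.95 = 184.11 → 184
B = 255 × (1-Y) × (1-K) = 255 × 0.80 × 0.95 = 193.8 → 194
= RGB(56, 184, 194)


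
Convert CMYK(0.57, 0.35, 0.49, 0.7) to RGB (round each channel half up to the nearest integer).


R = 255 × (1-C) × (1-K) = 255 × 0.43 × 0.30 = 32.895 → 33
G = 255 × (1-M) × (1-K) = 255 × 0.65 × 0.30 = 49.725 → 50
B = 255 × (1-Y) × (1-K) = 255 × 0.51 × 0.30 = 39.015 → 39
= RGB(33, 50, 39)


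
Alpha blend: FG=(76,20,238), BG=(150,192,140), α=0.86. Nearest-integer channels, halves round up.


C = α×F + (1-α)×B, with 1-α = 0.14
R: 0.86×76 + 0.14×150 = 65.36 + 21.00 = 86.36 → 86
G: 0.86×20 + 0.14×192 = 17.20 + 26.88 = 44.08 → 44
B: 0.86×238 + 0.14×140 = 204.68 + 19.60 = 224.28 → 224
= RGB(86, 44, 224)


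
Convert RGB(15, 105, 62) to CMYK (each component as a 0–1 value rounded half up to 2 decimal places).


R'=15/255≈0.0588, G'=105/255≈0.4118, B'=62/255≈0.2431
K = 1 - max(R',G',B') = 1 - 105/255 = 150/255 = 0.58823… → 0.59
(1-R'-K)/(1-K) simplifies to (max-R)/max with max = 105:
C = (105-15)/105 = 90/105 = 0.85714… → 0.86
M = (105-105)/105 = 0/105 = 0 → 0.00
Y = (105-62)/105 = 43/105 = 0.40952… → 0.41
= CMYK(0.86, 0.00, 0.41, 0.59)


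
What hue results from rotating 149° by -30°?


New hue = (H + rotation) mod 360
New hue = (149 -30) mod 360
= 119 mod 360
= 119°


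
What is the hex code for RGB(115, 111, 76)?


R = 115 → 73 (hex)
G = 111 → 6F (hex)
B = 76 → 4C (hex)
Hex = #736F4C


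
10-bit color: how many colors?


Colors = 2^bits = 2^10
= 1,024 colors


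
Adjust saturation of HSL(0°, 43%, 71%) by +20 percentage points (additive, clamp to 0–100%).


Original S = 43%
Adjustment = +20 percentage points
New S = 43 + (20) = 63
Clamp to [0, 100] → 63
= HSL(0°, 63%, 71%)
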